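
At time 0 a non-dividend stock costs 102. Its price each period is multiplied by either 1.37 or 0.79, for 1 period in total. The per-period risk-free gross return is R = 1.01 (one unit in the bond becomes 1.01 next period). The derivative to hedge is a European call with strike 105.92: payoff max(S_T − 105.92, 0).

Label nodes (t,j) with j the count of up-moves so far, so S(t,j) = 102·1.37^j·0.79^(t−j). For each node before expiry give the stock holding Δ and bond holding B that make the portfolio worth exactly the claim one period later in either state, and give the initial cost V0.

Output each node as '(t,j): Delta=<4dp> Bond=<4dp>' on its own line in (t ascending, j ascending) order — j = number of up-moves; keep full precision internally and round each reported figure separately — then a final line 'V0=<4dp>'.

Under the risk-neutral measure, an up-move has probability p* = (R−d)/(u−d) = 0.3793 and values discount at R = 1.01.
Terminal payoffs: V(1,0)=0.0000, V(1,1)=33.8200
(0,0): S=102.0000. Δ = (V_up−V_dn)/(S_up−S_dn) = (33.8200−0.0000)/(139.7400−80.5800) = 0.5717. V = [p*·33.8200 + (1−p*)·0.0000]/1.01 = 12.7013. B = V − Δ·S = -45.6091.
Check: Δ(0,0)·S0 + B(0,0) = 12.7013 = V0.

(0,0): Delta=0.5717 Bond=-45.6091
V0=12.7013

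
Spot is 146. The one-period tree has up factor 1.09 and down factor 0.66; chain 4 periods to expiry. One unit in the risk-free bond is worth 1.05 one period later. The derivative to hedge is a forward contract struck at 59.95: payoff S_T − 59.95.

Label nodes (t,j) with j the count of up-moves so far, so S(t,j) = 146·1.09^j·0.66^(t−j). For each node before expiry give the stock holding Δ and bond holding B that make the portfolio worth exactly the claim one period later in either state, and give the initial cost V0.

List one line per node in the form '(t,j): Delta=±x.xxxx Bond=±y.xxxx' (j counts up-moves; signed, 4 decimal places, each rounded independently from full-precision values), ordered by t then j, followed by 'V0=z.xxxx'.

Under the risk-neutral measure, an up-move has probability p* = (R−d)/(u−d) = 0.9070 and values discount at R = 1.05.
Terminal values V(4,·): V(4,0)=-32.2469, V(4,1)=-14.1979, V(4,2)=15.6103, V(4,3)=64.8390, V(4,4)=146.1409
  t=3,j=0: stock 41.9744 → up 45.7521 (V=-14.1979), down 27.7031 (V=-32.2469). Price -15.1208; hedge Δ=1.0000, bond B=-57.0952.
  t=3,j=1: stock 69.3214 → up 75.5603 (V=15.6103), down 45.7521 (V=-14.1979). Price 12.2261; hedge Δ=1.0000, bond B=-57.0952.
  t=3,j=2: stock 114.4853 → up 124.7890 (V=64.8390), down 75.5603 (V=15.6103). Price 57.3901; hedge Δ=1.0000, bond B=-57.0952.
  t=3,j=3: stock 189.0742 → up 206.0909 (V=146.1409), down 124.7890 (V=64.8390). Price 131.9790; hedge Δ=1.0000, bond B=-57.0952.
  t=2,j=0: stock 63.5976 → up 69.3214 (V=12.2261), down 41.9744 (V=-15.1208). Price 9.2212; hedge Δ=1.0000, bond B=-54.3764.
  t=2,j=1: stock 105.0324 → up 114.4853 (V=57.3901), down 69.3214 (V=12.2261). Price 50.6560; hedge Δ=1.0000, bond B=-54.3764.
  t=2,j=2: stock 173.4626 → up 189.0742 (V=131.9790), down 114.4853 (V=57.3901). Price 119.0862; hedge Δ=1.0000, bond B=-54.3764.
  t=1,j=0: stock 96.3600 → up 105.0324 (V=50.6560), down 63.5976 (V=9.2212). Price 44.5729; hedge Δ=1.0000, bond B=-51.7871.
  t=1,j=1: stock 159.1400 → up 173.4626 (V=119.0862), down 105.0324 (V=50.6560). Price 107.3529; hedge Δ=1.0000, bond B=-51.7871.
  t=0,j=0: stock 146.0000 → up 159.1400 (V=107.3529), down 96.3600 (V=44.5729). Price 96.6790; hedge Δ=1.0000, bond B=-49.3210.
Each (Δ,B) replicates both successor values, so the strategy is self-financing and V0 is arbitrage-free.

(0,0): Delta=1.0000 Bond=-49.3210
(1,0): Delta=1.0000 Bond=-51.7871
(1,1): Delta=1.0000 Bond=-51.7871
(2,0): Delta=1.0000 Bond=-54.3764
(2,1): Delta=1.0000 Bond=-54.3764
(2,2): Delta=1.0000 Bond=-54.3764
(3,0): Delta=1.0000 Bond=-57.0952
(3,1): Delta=1.0000 Bond=-57.0952
(3,2): Delta=1.0000 Bond=-57.0952
(3,3): Delta=1.0000 Bond=-57.0952
V0=96.6790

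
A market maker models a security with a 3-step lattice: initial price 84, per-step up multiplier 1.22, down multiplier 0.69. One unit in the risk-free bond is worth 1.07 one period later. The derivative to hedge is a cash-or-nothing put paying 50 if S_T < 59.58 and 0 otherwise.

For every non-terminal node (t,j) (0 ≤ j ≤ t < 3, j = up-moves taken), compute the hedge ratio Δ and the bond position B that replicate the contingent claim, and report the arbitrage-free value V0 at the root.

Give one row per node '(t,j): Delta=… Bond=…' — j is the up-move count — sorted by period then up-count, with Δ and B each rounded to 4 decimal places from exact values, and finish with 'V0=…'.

Risk-neutral probability p* = (R−d)/(u−d) = (1.07−0.69)/(1.22−0.69) = 0.7170.
Payoff layer (t=3): V(3,0)=50.0000, V(3,1)=50.0000, V(3,2)=0.0000, V(3,3)=0.0000
  t=2,j=0: stock 39.9924 → up 48.7907 (V=50.0000), down 27.5948 (V=50.0000). Price 46.7290; hedge Δ=0.0000, bond B=46.7290.
  t=2,j=1: stock 70.7112 → up 86.2677 (V=0.0000), down 48.7907 (V=50.0000). Price 13.2252; hedge Δ=-1.3342, bond B=107.5648.
  t=2,j=2: stock 125.0256 → up 152.5312 (V=0.0000), down 86.2677 (V=0.0000). Price 0.0000; hedge Δ=0.0000, bond B=0.0000.
  t=1,j=0: stock 57.9600 → up 70.7112 (V=13.2252), down 39.9924 (V=46.7290). Price 21.2219; hedge Δ=-1.0907, bond B=84.4366.
  t=1,j=1: stock 102.4800 → up 125.0256 (V=0.0000), down 70.7112 (V=13.2252). Price 3.4981; hedge Δ=-0.2435, bond B=28.4513.
  t=0,j=0: stock 84.0000 → up 102.4800 (V=3.4981), down 57.9600 (V=21.2219). Price 7.9573; hedge Δ=-0.3981, bond B=41.3983.
Check: Δ(0,0)·S0 + B(0,0) = 7.9573 = V0.

(0,0): Delta=-0.3981 Bond=41.3983
(1,0): Delta=-1.0907 Bond=84.4366
(1,1): Delta=-0.2435 Bond=28.4513
(2,0): Delta=0.0000 Bond=46.7290
(2,1): Delta=-1.3342 Bond=107.5648
(2,2): Delta=0.0000 Bond=0.0000
V0=7.9573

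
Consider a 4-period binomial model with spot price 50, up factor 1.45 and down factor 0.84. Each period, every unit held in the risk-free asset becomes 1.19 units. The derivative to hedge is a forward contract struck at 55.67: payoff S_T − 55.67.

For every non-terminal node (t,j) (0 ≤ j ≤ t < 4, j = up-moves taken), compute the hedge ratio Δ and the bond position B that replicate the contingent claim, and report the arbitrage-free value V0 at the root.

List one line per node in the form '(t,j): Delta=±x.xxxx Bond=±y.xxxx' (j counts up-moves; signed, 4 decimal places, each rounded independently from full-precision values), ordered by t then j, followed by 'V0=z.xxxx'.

(0,0): Delta=1.0000 Bond=-27.7609
(1,0): Delta=1.0000 Bond=-33.0355
(1,1): Delta=1.0000 Bond=-33.0355
(2,0): Delta=1.0000 Bond=-39.3122
(2,1): Delta=1.0000 Bond=-39.3122
(2,2): Delta=1.0000 Bond=-39.3122
(3,0): Delta=1.0000 Bond=-46.7815
(3,1): Delta=1.0000 Bond=-46.7815
(3,2): Delta=1.0000 Bond=-46.7815
(3,3): Delta=1.0000 Bond=-46.7815
V0=22.2391

Risk-neutral probability p* = (R−d)/(u−d) = (1.19−0.84)/(1.45−0.84) = 0.5738.
At expiry t=4: V(4,0)=-30.7764, V(4,1)=-12.6990, V(4,2)=18.5062, V(4,3)=72.3722, V(4,4)=165.3553
Node (3,0) S=29.6352: V=(p*·-12.6990+(1−p*)·-30.7764)/1.19=-17.1463; Δ=(-12.6990−-30.7764)/(42.9710−24.8936)=1.0000; B=V−Δ·S=-46.7815
Node (3,1) S=51.1560: V=(p*·18.5062+(1−p*)·-12.6990)/1.19=4.3745; Δ=(18.5062−-12.6990)/(74.1762−42.9710)=1.0000; B=V−Δ·S=-46.7815
Node (3,2) S=88.3050: V=(p*·72.3722+(1−p*)·18.5062)/1.19=41.5235; Δ=(72.3722−18.5062)/(128.0422−74.1762)=1.0000; B=V−Δ·S=-46.7815
Node (3,3) S=152.4313: V=(p*·165.3553+(1−p*)·72.3722)/1.19=105.6497; Δ=(165.3553−72.3722)/(221.0253−128.0422)=1.0000; B=V−Δ·S=-46.7815
Node (2,0) S=35.2800: V=(p*·4.3745+(1−p*)·-17.1463)/1.19=-4.0322; Δ=(4.3745−-17.1463)/(51.1560−29.6352)=1.0000; B=V−Δ·S=-39.3122
Node (2,1) S=60.9000: V=(p*·41.5235+(1−p*)·4.3745)/1.19=21.5878; Δ=(41.5235−4.3745)/(88.3050−51.1560)=1.0000; B=V−Δ·S=-39.3122
Node (2,2) S=105.1250: V=(p*·105.6497+(1−p*)·41.5235)/1.19=65.8128; Δ=(105.6497−41.5235)/(152.4313−88.3050)=1.0000; B=V−Δ·S=-39.3122
Node (1,0) S=42.0000: V=(p*·21.5878+(1−p*)·-4.0322)/1.19=8.9645; Δ=(21.5878−-4.0322)/(60.9000−35.2800)=1.0000; B=V−Δ·S=-33.0355
Node (1,1) S=72.5000: V=(p*·65.8128+(1−p*)·21.5878)/1.19=39.4645; Δ=(65.8128−21.5878)/(105.1250−60.9000)=1.0000; B=V−Δ·S=-33.0355
Node (0,0) S=50.0000: V=(p*·39.4645+(1−p*)·8.9645)/1.19=22.2391; Δ=(39.4645−8.9645)/(72.5000−42.0000)=1.0000; B=V−Δ·S=-27.7609
Root portfolio cost Δ·50+B reproduces V0=22.2391.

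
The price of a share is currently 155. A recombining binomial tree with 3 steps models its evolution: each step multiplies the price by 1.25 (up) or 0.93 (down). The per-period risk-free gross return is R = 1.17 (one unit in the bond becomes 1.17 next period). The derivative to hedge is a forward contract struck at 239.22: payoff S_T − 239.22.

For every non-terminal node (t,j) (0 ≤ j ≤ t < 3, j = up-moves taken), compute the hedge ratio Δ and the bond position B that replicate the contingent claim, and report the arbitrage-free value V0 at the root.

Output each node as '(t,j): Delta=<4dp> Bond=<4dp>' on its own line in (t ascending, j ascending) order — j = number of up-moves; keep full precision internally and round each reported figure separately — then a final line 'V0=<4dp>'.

No-arbitrage ⇒ martingale measure with p* = (R−d)/(u−d) = 0.7500.
Payoff layer (t=3): V(3,0)=-114.5447, V(3,1)=-71.6456, V(3,2)=-13.9856, V(3,3)=63.5144
  t=2,j=0: stock 134.0595 → up 167.5744 (V=-71.6456), down 124.6753 (V=-114.5447). Price -70.4020; hedge Δ=1.0000, bond B=-204.4615.
  t=2,j=1: stock 180.1875 → up 225.2344 (V=-13.9856), down 167.5744 (V=-71.6456). Price -24.2740; hedge Δ=1.0000, bond B=-204.4615.
  t=2,j=2: stock 242.1875 → up 302.7344 (V=63.5144), down 225.2344 (V=-13.9856). Price 37.7260; hedge Δ=1.0000, bond B=-204.4615.
  t=1,j=0: stock 144.1500 → up 180.1875 (V=-24.2740), down 134.0595 (V=-70.4020). Price -30.6035; hedge Δ=1.0000, bond B=-174.7535.
  t=1,j=1: stock 193.7500 → up 242.1875 (V=37.7260), down 180.1875 (V=-24.2740). Price 18.9965; hedge Δ=1.0000, bond B=-174.7535.
  t=0,j=0: stock 155.0000 → up 193.7500 (V=18.9965), down 144.1500 (V=-30.6035). Price 5.6381; hedge Δ=1.0000, bond B=-149.3619.
Check: Δ(0,0)·S0 + B(0,0) = 5.6381 = V0.

(0,0): Delta=1.0000 Bond=-149.3619
(1,0): Delta=1.0000 Bond=-174.7535
(1,1): Delta=1.0000 Bond=-174.7535
(2,0): Delta=1.0000 Bond=-204.4615
(2,1): Delta=1.0000 Bond=-204.4615
(2,2): Delta=1.0000 Bond=-204.4615
V0=5.6381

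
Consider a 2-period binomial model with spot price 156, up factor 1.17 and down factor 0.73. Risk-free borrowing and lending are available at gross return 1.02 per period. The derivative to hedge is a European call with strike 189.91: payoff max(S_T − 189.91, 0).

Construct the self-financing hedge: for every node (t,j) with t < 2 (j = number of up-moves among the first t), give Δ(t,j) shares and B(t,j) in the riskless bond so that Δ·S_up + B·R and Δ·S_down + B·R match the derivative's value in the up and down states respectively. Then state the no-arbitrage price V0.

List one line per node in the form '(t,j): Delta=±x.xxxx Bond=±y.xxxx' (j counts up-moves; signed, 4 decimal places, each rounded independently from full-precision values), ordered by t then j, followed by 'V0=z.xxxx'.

The replicating-portfolio and risk-neutral prices coincide; use p* = (1.02−0.73)/(1.17−0.73) = 0.6591 for the latter.
Terminal payoffs: V(2,0)=0.0000, V(2,1)=0.0000, V(2,2)=23.6384
(1,0): S=113.8800. Δ = (V_up−V_dn)/(S_up−S_dn) = (0.0000−0.0000)/(133.2396−83.1324) = 0.0000. V = [p*·0.0000 + (1−p*)·0.0000]/1.02 = 0.0000. B = V − Δ·S = 0.0000.
(1,1): S=182.5200. Δ = (V_up−V_dn)/(S_up−S_dn) = (23.6384−0.0000)/(213.5484−133.2396) = 0.2943. V = [p*·23.6384 + (1−p*)·0.0000]/1.02 = 15.2744. B = V − Δ·S = -38.4493.
(0,0): S=156.0000. Δ = (V_up−V_dn)/(S_up−S_dn) = (15.2744−0.0000)/(182.5200−113.8800) = 0.2225. V = [p*·15.2744 + (1−p*)·0.0000]/1.02 = 9.8698. B = V − Δ·S = -24.8447.
Self-financing check: at every node Δ·S+B equals the discounted successor values.

(0,0): Delta=0.2225 Bond=-24.8447
(1,0): Delta=0.0000 Bond=0.0000
(1,1): Delta=0.2943 Bond=-38.4493
V0=9.8698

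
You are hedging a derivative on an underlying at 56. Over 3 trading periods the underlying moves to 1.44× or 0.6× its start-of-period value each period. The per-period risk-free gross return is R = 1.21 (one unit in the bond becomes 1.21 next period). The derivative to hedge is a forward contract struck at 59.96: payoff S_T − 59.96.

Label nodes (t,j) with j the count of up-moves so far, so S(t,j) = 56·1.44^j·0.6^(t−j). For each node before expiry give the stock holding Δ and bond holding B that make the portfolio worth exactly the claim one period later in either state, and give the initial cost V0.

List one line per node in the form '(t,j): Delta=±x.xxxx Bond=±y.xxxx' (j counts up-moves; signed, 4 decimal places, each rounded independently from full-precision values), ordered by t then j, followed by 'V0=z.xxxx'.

Risk-neutral probability p* = (R−d)/(u−d) = (1.21−0.6)/(1.44−0.6) = 0.7262.
Terminal payoffs: V(3,0)=-47.8640, V(3,1)=-30.9296, V(3,2)=9.7130, V(3,3)=107.2551
(2,0): S=20.1600. Δ = (V_up−V_dn)/(S_up−S_dn) = (-30.9296−-47.8640)/(29.0304−12.0960) = 1.0000. V = [p*·-30.9296 + (1−p*)·-47.8640]/1.21 = -29.3937. B = V − Δ·S = -49.5537.
(2,1): S=48.3840. Δ = (V_up−V_dn)/(S_up−S_dn) = (9.7130−-30.9296)/(69.6730−29.0304) = 1.0000. V = [p*·9.7130 + (1−p*)·-30.9296]/1.21 = -1.1697. B = V − Δ·S = -49.5537.
(2,2): S=116.1216. Δ = (V_up−V_dn)/(S_up−S_dn) = (107.2551−9.7130)/(167.2151−69.6730) = 1.0000. V = [p*·107.2551 + (1−p*)·9.7130]/1.21 = 66.5679. B = V − Δ·S = -49.5537.
(1,0): S=33.6000. Δ = (V_up−V_dn)/(S_up−S_dn) = (-1.1697−-29.3937)/(48.3840−20.1600) = 1.0000. V = [p*·-1.1697 + (1−p*)·-29.3937]/1.21 = -7.3535. B = V − Δ·S = -40.9535.
(1,1): S=80.6400. Δ = (V_up−V_dn)/(S_up−S_dn) = (66.5679−-1.1697)/(116.1216−48.3840) = 1.0000. V = [p*·66.5679 + (1−p*)·-1.1697]/1.21 = 39.6865. B = V − Δ·S = -40.9535.
(0,0): S=56.0000. Δ = (V_up−V_dn)/(S_up−S_dn) = (39.6865−-7.3535)/(80.6400−33.6000) = 1.0000. V = [p*·39.6865 + (1−p*)·-7.3535]/1.21 = 22.1541. B = V − Δ·S = -33.8459.
Self-financing check: at every node Δ·S+B equals the discounted successor values.

(0,0): Delta=1.0000 Bond=-33.8459
(1,0): Delta=1.0000 Bond=-40.9535
(1,1): Delta=1.0000 Bond=-40.9535
(2,0): Delta=1.0000 Bond=-49.5537
(2,1): Delta=1.0000 Bond=-49.5537
(2,2): Delta=1.0000 Bond=-49.5537
V0=22.1541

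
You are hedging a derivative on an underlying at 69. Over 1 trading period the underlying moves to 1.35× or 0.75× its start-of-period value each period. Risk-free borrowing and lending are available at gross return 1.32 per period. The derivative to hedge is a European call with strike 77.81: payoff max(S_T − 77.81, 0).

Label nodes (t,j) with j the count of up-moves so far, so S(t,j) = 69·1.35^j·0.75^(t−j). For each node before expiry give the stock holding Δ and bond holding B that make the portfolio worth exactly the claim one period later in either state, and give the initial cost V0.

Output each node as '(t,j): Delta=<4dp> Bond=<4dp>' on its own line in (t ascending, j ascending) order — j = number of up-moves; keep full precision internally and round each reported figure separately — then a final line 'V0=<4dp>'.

(0,0): Delta=0.3705 Bond=-14.5265
V0=11.0402

No-arbitrage ⇒ martingale measure with p* = (R−d)/(u−d) = 0.9500.
Payoff layer (t=1): V(1,0)=0.0000, V(1,1)=15.3400
(0,0): S=69.0000. Δ = (V_up−V_dn)/(S_up−S_dn) = (15.3400−0.0000)/(93.1500−51.7500) = 0.3705. V = [p*·15.3400 + (1−p*)·0.0000]/1.32 = 11.0402. B = V − Δ·S = -14.5265.
Self-financing check: at every node Δ·S+B equals the discounted successor values.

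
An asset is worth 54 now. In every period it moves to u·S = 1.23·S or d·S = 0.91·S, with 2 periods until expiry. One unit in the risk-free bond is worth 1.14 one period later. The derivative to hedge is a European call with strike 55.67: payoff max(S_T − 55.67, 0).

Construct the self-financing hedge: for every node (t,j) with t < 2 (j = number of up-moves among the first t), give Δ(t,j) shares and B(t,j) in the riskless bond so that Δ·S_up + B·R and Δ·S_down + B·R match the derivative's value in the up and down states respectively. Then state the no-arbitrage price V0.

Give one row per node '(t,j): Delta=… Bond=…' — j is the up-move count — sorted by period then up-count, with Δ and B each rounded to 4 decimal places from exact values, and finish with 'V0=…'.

The replicating-portfolio and risk-neutral prices coincide; use p* = (1.14−0.91)/(1.23−0.91) = 0.7187 for the latter.
At expiry t=2: V(2,0)=0.0000, V(2,1)=4.7722, V(2,2)=26.0266
Node (1,0) S=49.1400: V=(p*·4.7722+(1−p*)·0.0000)/1.14=3.0088; Δ=(4.7722−0.0000)/(60.4422−44.7174)=0.3035; B=V−Δ·S=-11.9043
Node (1,1) S=66.4200: V=(p*·26.0266+(1−p*)·4.7722)/1.14=17.5867; Δ=(26.0266−4.7722)/(81.6966−60.4422)=1.0000; B=V−Δ·S=-48.8333
Node (0,0) S=54.0000: V=(p*·17.5867+(1−p*)·3.0088)/1.14=11.8304; Δ=(17.5867−3.0088)/(66.4200−49.1400)=0.8436; B=V−Δ·S=-33.7255
Each (Δ,B) replicates both successor values, so the strategy is self-financing and V0 is arbitrage-free.

(0,0): Delta=0.8436 Bond=-33.7255
(1,0): Delta=0.3035 Bond=-11.9043
(1,1): Delta=1.0000 Bond=-48.8333
V0=11.8304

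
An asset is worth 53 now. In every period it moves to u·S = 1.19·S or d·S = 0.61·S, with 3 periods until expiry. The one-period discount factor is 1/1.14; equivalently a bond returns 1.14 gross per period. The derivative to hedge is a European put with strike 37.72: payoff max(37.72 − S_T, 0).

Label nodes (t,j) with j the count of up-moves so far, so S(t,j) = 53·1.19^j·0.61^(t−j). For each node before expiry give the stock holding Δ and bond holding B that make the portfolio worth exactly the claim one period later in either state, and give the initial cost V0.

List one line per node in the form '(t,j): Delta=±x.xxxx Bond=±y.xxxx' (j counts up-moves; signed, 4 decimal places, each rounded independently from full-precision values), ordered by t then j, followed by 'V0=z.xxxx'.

(0,0): Delta=-0.0583 Bond=3.2987
(1,0): Delta=-0.6553 Bond=23.0621
(1,1): Delta=-0.0295 Bond=1.9396
(2,0): Delta=-1.0000 Bond=33.0877
(2,1): Delta=-0.6387 Bond=25.6495
(2,2): Delta=0.0000 Bond=0.0000
V0=0.2071

Under the risk-neutral measure, an up-move has probability p* = (R−d)/(u−d) = 0.9138 and values discount at R = 1.14.
At expiry t=3: V(3,0)=25.6900, V(3,1)=14.2517, V(3,2)=0.0000, V(3,3)=0.0000
  t=2,j=0: stock 19.7213 → up 23.4683 (V=14.2517), down 12.0300 (V=25.6900). Price 13.3664; hedge Δ=-1.0000, bond B=33.0877.
  t=2,j=1: stock 38.4727 → up 45.7825 (V=0.0000), down 23.4683 (V=14.2517). Price 1.0777; hedge Δ=-0.6387, bond B=25.6495.
  t=2,j=2: stock 75.0533 → up 89.3134 (V=0.0000), down 45.7825 (V=0.0000). Price 0.0000; hedge Δ=0.0000, bond B=0.0000.
  t=1,j=0: stock 32.3300 → up 38.4727 (V=1.0777), down 19.7213 (V=13.3664). Price 1.8746; hedge Δ=-0.6553, bond B=23.0621.
  t=1,j=1: stock 63.0700 → up 75.0533 (V=0.0000), down 38.4727 (V=1.0777). Price 0.0815; hedge Δ=-0.0295, bond B=1.9396.
  t=0,j=0: stock 53.0000 → up 63.0700 (V=0.0815), down 32.3300 (V=1.8746). Price 0.2071; hedge Δ=-0.0583, bond B=3.2987.
Check: Δ(0,0)·S0 + B(0,0) = 0.2071 = V0.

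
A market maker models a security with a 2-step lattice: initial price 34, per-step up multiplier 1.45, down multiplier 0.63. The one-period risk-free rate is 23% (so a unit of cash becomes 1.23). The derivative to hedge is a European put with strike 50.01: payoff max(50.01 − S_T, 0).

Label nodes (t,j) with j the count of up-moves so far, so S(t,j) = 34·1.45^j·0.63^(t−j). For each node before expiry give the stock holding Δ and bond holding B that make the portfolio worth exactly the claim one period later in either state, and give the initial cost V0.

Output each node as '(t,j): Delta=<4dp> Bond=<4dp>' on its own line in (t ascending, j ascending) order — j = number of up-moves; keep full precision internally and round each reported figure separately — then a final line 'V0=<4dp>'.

(0,0): Delta=-0.5418 Bond=25.0760
(1,0): Delta=-1.0000 Bond=40.6585
(1,1): Delta=-0.4688 Bond=27.2446
V0=6.6554

The replicating-portfolio and risk-neutral prices coincide; use p* = (1.23−0.63)/(1.45−0.63) = 0.7317 for the latter.
Terminal values V(2,·): V(2,0)=36.5154, V(2,1)=18.9510, V(2,2)=0.0000
Node (1,0) S=21.4200: V=(p*·18.9510+(1−p*)·36.5154)/1.23=19.2385; Δ=(18.9510−36.5154)/(31.0590−13.4946)=-1.0000; B=V−Δ·S=40.6585
Node (1,1) S=49.3000: V=(p*·0.0000+(1−p*)·18.9510)/1.23=4.1337; Δ=(0.0000−18.9510)/(71.4850−31.0590)=-0.4688; B=V−Δ·S=27.2446
Node (0,0) S=34.0000: V=(p*·4.1337+(1−p*)·19.2385)/1.23=6.6554; Δ=(4.1337−19.2385)/(49.3000−21.4200)=-0.5418; B=V−Δ·S=25.0760
Self-financing check: at every node Δ·S+B equals the discounted successor values.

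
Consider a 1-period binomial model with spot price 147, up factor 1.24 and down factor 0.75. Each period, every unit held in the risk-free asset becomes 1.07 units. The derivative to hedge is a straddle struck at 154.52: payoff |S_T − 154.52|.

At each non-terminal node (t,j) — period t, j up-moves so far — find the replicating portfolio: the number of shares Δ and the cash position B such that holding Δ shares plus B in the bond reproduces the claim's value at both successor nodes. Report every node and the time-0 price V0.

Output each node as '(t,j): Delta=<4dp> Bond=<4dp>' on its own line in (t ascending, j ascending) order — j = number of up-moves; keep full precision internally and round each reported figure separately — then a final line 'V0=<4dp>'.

(0,0): Delta=-0.2292 Bond=64.9910
V0=31.2972

Risk-neutral probability p* = (R−d)/(u−d) = (1.07−0.75)/(1.24−0.75) = 0.6531.
Terminal values V(1,·): V(1,0)=44.2700, V(1,1)=27.7600
(0,0): S=147.0000. Δ = (V_up−V_dn)/(S_up−S_dn) = (27.7600−44.2700)/(182.2800−110.2500) = -0.2292. V = [p*·27.7600 + (1−p*)·44.2700]/1.07 = 31.2972. B = V − Δ·S = 64.9910.
The time-0 hedge costs 31.2972, which is the no-arbitrage price.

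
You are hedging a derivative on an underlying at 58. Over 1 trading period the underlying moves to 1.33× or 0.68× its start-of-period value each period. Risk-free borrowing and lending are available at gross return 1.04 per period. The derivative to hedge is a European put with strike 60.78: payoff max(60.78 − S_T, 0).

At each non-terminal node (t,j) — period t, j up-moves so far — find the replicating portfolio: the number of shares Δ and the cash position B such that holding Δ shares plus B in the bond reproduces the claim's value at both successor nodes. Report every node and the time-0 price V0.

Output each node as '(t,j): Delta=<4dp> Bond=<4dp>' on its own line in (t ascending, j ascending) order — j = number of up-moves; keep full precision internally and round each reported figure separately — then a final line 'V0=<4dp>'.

Since d<R<u, set p* = (R−d)/(u−d) = 0.5538; price each node as the discounted p*-expectation of its children.
At expiry t=1: V(1,0)=21.3400, V(1,1)=0.0000
Node (0,0) S=58.0000: V=(p*·0.0000+(1−p*)·21.3400)/1.04=9.1547; Δ=(0.0000−21.3400)/(77.1400−39.4400)=-0.5660; B=V−Δ·S=41.9855
Each (Δ,B) replicates both successor values, so the strategy is self-financing and V0 is arbitrage-free.

(0,0): Delta=-0.5660 Bond=41.9855
V0=9.1547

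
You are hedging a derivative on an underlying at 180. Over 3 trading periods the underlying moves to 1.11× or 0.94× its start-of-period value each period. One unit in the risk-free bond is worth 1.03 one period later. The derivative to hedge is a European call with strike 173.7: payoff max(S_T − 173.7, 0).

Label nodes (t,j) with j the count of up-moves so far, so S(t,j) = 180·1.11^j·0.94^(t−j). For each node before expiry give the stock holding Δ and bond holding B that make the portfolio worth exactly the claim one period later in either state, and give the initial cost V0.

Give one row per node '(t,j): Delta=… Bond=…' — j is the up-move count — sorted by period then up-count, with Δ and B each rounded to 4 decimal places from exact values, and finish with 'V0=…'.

Under the risk-neutral measure, an up-move has probability p* = (R−d)/(u−d) = 0.5294 and values discount at R = 1.03.
Payoff layer (t=3): V(3,0)=0.0000, V(3,1)=2.8433, V(3,2)=34.7713, V(3,3)=72.4736
Node (2,0) S=159.0480: V=(p*·2.8433+(1−p*)·0.0000)/1.03=1.4614; Δ=(2.8433−0.0000)/(176.5433−149.5051)=0.1052; B=V−Δ·S=-15.2638
Node (2,1) S=187.8120: V=(p*·34.7713+(1−p*)·2.8433)/1.03=19.1712; Δ=(34.7713−2.8433)/(208.4713−176.5433)=1.0000; B=V−Δ·S=-168.6408
Node (2,2) S=221.7780: V=(p*·72.4736+(1−p*)·34.7713)/1.03=53.1372; Δ=(72.4736−34.7713)/(246.1736−208.4713)=1.0000; B=V−Δ·S=-168.6408
Node (1,0) S=169.2000: V=(p*·19.1712+(1−p*)·1.4614)/1.03=10.5216; Δ=(19.1712−1.4614)/(187.8120−159.0480)=0.6157; B=V−Δ·S=-93.6537
Node (1,1) S=199.8000: V=(p*·53.1372+(1−p*)·19.1712)/1.03=36.0711; Δ=(53.1372−19.1712)/(221.7780−187.8120)=1.0000; B=V−Δ·S=-163.7289
Node (0,0) S=180.0000: V=(p*·36.0711+(1−p*)·10.5216)/1.03=23.3474; Δ=(36.0711−10.5216)/(199.8000−169.2000)=0.8350; B=V−Δ·S=-126.9440
Root portfolio cost Δ·180+B reproduces V0=23.3474.

(0,0): Delta=0.8350 Bond=-126.9440
(1,0): Delta=0.6157 Bond=-93.6537
(1,1): Delta=1.0000 Bond=-163.7289
(2,0): Delta=0.1052 Bond=-15.2638
(2,1): Delta=1.0000 Bond=-168.6408
(2,2): Delta=1.0000 Bond=-168.6408
V0=23.3474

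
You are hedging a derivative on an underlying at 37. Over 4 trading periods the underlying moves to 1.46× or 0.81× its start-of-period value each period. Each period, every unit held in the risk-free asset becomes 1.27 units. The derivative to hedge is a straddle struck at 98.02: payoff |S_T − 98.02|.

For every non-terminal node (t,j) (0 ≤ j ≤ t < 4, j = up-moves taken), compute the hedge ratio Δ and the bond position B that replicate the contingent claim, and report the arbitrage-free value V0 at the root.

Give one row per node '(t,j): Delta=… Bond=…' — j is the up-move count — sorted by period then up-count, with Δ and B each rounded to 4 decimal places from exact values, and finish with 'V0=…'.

Since d<R<u, set p* = (R−d)/(u−d) = 0.7077; price each node as the discounted p*-expectation of its children.
At expiry t=4: V(4,0)=82.0927, V(4,1)=69.3116, V(4,2)=46.2739, V(4,3)=4.7493, V(4,4)=70.0976
Node (3,0) S=19.6633: V=(p*·69.3116+(1−p*)·82.0927)/1.27=57.5178; Δ=(69.3116−82.0927)/(28.7084−15.9273)=-1.0000; B=V−Δ·S=77.1811
Node (3,1) S=35.4425: V=(p*·46.2739+(1−p*)·69.3116)/1.27=41.7386; Δ=(46.2739−69.3116)/(51.7461−28.7084)=-1.0000; B=V−Δ·S=77.1811
Node (3,2) S=63.8841: V=(p*·4.7493+(1−p*)·46.2739)/1.27=13.2971; Δ=(4.7493−46.2739)/(93.2707−51.7461)=-1.0000; B=V−Δ·S=77.1811
Node (3,3) S=115.1490: V=(p*·70.0976+(1−p*)·4.7493)/1.27=40.1542; Δ=(70.0976−4.7493)/(168.1176−93.2707)=0.8731; B=V−Δ·S=-60.3817
Node (2,0) S=24.2757: V=(p*·41.7386+(1−p*)·57.5178)/1.27=36.4968; Δ=(41.7386−57.5178)/(35.4425−19.6633)=-1.0000; B=V−Δ·S=60.7725
Node (2,1) S=43.7562: V=(p*·13.2971+(1−p*)·41.7386)/1.27=17.0163; Δ=(13.2971−41.7386)/(63.8841−35.4425)=-1.0000; B=V−Δ·S=60.7725
Node (2,2) S=78.8692: V=(p*·40.1542+(1−p*)·13.2971)/1.27=25.4359; Δ=(40.1542−13.2971)/(115.1490−63.8841)=0.5239; B=V−Δ·S=-15.8827
Node (1,0) S=29.9700: V=(p*·17.0163+(1−p*)·36.4968)/1.27=17.8824; Δ=(17.0163−36.4968)/(43.7562−24.2757)=-1.0000; B=V−Δ·S=47.8524
Node (1,1) S=54.0200: V=(p*·25.4359+(1−p*)·17.0163)/1.27=18.0904; Δ=(25.4359−17.0163)/(78.8692−43.7562)=0.2398; B=V−Δ·S=5.1372
Node (0,0) S=37.0000: V=(p*·18.0904+(1−p*)·17.8824)/1.27=14.1965; Δ=(18.0904−17.8824)/(54.0200−29.9700)=0.0086; B=V−Δ·S=13.8765
Each (Δ,B) replicates both successor values, so the strategy is self-financing and V0 is arbitrage-free.

(0,0): Delta=0.0086 Bond=13.8765
(1,0): Delta=-1.0000 Bond=47.8524
(1,1): Delta=0.2398 Bond=5.1372
(2,0): Delta=-1.0000 Bond=60.7725
(2,1): Delta=-1.0000 Bond=60.7725
(2,2): Delta=0.5239 Bond=-15.8827
(3,0): Delta=-1.0000 Bond=77.1811
(3,1): Delta=-1.0000 Bond=77.1811
(3,2): Delta=-1.0000 Bond=77.1811
(3,3): Delta=0.8731 Bond=-60.3817
V0=14.1965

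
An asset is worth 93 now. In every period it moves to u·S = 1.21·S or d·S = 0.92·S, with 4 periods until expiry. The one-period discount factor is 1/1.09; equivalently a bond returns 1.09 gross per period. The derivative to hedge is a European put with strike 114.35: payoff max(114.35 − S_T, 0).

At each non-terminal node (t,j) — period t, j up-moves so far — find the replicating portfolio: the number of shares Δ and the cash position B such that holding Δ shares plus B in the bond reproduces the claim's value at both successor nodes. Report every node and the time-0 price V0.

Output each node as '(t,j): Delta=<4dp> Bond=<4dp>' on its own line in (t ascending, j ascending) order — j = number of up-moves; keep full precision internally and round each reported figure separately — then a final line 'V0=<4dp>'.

No-arbitrage ⇒ martingale measure with p* = (R−d)/(u−d) = 0.5862.
Terminal values V(4,·): V(4,0)=47.7255, V(4,1)=26.7242, V(4,2)=0.0000, V(4,3)=0.0000, V(4,4)=0.0000
(3,0): S=72.4180. Δ = (V_up−V_dn)/(S_up−S_dn) = (26.7242−47.7255)/(87.6258−66.6245) = -1.0000. V = [p*·26.7242 + (1−p*)·47.7255]/1.09 = 32.4903. B = V − Δ·S = 104.9083.
(3,1): S=95.2454. Δ = (V_up−V_dn)/(S_up−S_dn) = (0.0000−26.7242)/(115.2469−87.6258) = -0.9675. V = [p*·0.0000 + (1−p*)·26.7242]/1.09 = 10.1452. B = V − Δ·S = 102.2978.
(3,2): S=125.2684. Δ = (V_up−V_dn)/(S_up−S_dn) = (0.0000−0.0000)/(151.5748−115.2469) = 0.0000. V = [p*·0.0000 + (1−p*)·0.0000]/1.09 = 0.0000. B = V − Δ·S = 0.0000.
(3,3): S=164.7552. Δ = (V_up−V_dn)/(S_up−S_dn) = (0.0000−0.0000)/(199.3538−151.5748) = 0.0000. V = [p*·0.0000 + (1−p*)·0.0000]/1.09 = 0.0000. B = V − Δ·S = 0.0000.
(2,0): S=78.7152. Δ = (V_up−V_dn)/(S_up−S_dn) = (10.1452−32.4903)/(95.2454−72.4180) = -0.9789. V = [p*·10.1452 + (1−p*)·32.4903]/1.09 = 17.7903. B = V − Δ·S = 94.8422.
(2,1): S=103.5276. Δ = (V_up−V_dn)/(S_up−S_dn) = (0.0000−10.1452)/(125.2684−95.2454) = -0.3379. V = [p*·0.0000 + (1−p*)·10.1452]/1.09 = 3.8514. B = V − Δ·S = 38.8350.
(2,2): S=136.1613. Δ = (V_up−V_dn)/(S_up−S_dn) = (0.0000−0.0000)/(164.7552−125.2684) = 0.0000. V = [p*·0.0000 + (1−p*)·0.0000]/1.09 = 0.0000. B = V − Δ·S = 0.0000.
(1,0): S=85.5600. Δ = (V_up−V_dn)/(S_up−S_dn) = (3.8514−17.7903)/(103.5276−78.7152) = -0.5618. V = [p*·3.8514 + (1−p*)·17.7903]/1.09 = 8.8250. B = V − Δ·S = 56.8902.
(1,1): S=112.5300. Δ = (V_up−V_dn)/(S_up−S_dn) = (0.0000−3.8514)/(136.1613−103.5276) = -0.1180. V = [p*·0.0000 + (1−p*)·3.8514]/1.09 = 1.4621. B = V − Δ·S = 14.7428.
(0,0): S=93.0000. Δ = (V_up−V_dn)/(S_up−S_dn) = (1.4621−8.8250)/(112.5300−85.5600) = -0.2730. V = [p*·1.4621 + (1−p*)·8.8250]/1.09 = 4.1365. B = V − Δ·S = 29.5258.
Self-financing check: at every node Δ·S+B equals the discounted successor values.

(0,0): Delta=-0.2730 Bond=29.5258
(1,0): Delta=-0.5618 Bond=56.8902
(1,1): Delta=-0.1180 Bond=14.7428
(2,0): Delta=-0.9789 Bond=94.8422
(2,1): Delta=-0.3379 Bond=38.8350
(2,2): Delta=0.0000 Bond=0.0000
(3,0): Delta=-1.0000 Bond=104.9083
(3,1): Delta=-0.9675 Bond=102.2978
(3,2): Delta=0.0000 Bond=0.0000
(3,3): Delta=0.0000 Bond=0.0000
V0=4.1365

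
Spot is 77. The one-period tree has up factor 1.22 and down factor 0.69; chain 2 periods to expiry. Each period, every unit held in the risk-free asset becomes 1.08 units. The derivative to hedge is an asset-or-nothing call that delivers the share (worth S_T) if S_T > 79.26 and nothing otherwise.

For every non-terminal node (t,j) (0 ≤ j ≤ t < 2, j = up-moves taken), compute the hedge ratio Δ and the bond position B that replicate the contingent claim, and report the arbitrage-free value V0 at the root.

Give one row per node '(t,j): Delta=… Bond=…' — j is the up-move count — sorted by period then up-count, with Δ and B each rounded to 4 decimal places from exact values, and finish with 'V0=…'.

(0,0): Delta=1.9134 Bond=-94.1293
(1,0): Delta=0.0000 Bond=0.0000
(1,1): Delta=2.3019 Bond=-138.1529
V0=53.2035

Since d<R<u, set p* = (R−d)/(u−d) = 0.7358; price each node as the discounted p*-expectation of its children.
Payoff layer (t=2): V(2,0)=0.0000, V(2,1)=0.0000, V(2,2)=114.6068
Node (1,0) S=53.1300: V=(p*·0.0000+(1−p*)·0.0000)/1.08=0.0000; Δ=(0.0000−0.0000)/(64.8186−36.6597)=0.0000; B=V−Δ·S=0.0000
Node (1,1) S=93.9400: V=(p*·114.6068+(1−p*)·0.0000)/1.08=78.0864; Δ=(114.6068−0.0000)/(114.6068−64.8186)=2.3019; B=V−Δ·S=-138.1529
Node (0,0) S=77.0000: V=(p*·78.0864+(1−p*)·0.0000)/1.08=53.2035; Δ=(78.0864−0.0000)/(93.9400−53.1300)=1.9134; B=V−Δ·S=-94.1293
Root portfolio cost Δ·77+B reproduces V0=53.2035.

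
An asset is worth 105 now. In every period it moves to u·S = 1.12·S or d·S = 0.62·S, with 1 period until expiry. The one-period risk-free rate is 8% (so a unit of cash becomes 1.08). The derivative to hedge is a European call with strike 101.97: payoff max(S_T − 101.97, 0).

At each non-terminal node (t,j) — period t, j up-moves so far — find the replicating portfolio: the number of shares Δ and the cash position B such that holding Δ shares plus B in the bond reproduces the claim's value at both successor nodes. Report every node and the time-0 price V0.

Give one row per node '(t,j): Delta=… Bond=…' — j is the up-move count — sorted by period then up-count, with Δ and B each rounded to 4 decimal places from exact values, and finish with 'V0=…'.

(0,0): Delta=0.2977 Bond=-17.9456
V0=13.3144

Under the risk-neutral measure, an up-move has probability p* = (R−d)/(u−d) = 0.9200 and values discount at R = 1.08.
Payoff layer (t=1): V(1,0)=0.0000, V(1,1)=15.6300
Node (0,0) S=105.0000: V=(p*·15.6300+(1−p*)·0.0000)/1.08=13.3144; Δ=(15.6300−0.0000)/(117.6000−65.1000)=0.2977; B=V−Δ·S=-17.9456
The time-0 hedge costs 13.3144, which is the no-arbitrage price.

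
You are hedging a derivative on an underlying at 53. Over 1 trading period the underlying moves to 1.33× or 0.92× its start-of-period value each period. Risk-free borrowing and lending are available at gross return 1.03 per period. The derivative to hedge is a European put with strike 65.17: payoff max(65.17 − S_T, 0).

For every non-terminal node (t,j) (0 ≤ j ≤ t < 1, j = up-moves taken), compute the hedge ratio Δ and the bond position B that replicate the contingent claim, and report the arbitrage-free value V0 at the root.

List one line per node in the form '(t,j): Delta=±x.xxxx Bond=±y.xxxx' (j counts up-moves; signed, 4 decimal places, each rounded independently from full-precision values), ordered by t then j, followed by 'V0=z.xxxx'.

The replicating-portfolio and risk-neutral prices coincide; use p* = (1.03−0.92)/(1.33−0.92) = 0.2683 for the latter.
Terminal payoffs: V(1,0)=16.4100, V(1,1)=0.0000
(0,0): S=53.0000. Δ = (V_up−V_dn)/(S_up−S_dn) = (0.0000−16.4100)/(70.4900−48.7600) = -0.7552. V = [p*·0.0000 + (1−p*)·16.4100]/1.03 = 11.6576. B = V − Δ·S = 51.6820.
The time-0 hedge costs 11.6576, which is the no-arbitrage price.

(0,0): Delta=-0.7552 Bond=51.6820
V0=11.6576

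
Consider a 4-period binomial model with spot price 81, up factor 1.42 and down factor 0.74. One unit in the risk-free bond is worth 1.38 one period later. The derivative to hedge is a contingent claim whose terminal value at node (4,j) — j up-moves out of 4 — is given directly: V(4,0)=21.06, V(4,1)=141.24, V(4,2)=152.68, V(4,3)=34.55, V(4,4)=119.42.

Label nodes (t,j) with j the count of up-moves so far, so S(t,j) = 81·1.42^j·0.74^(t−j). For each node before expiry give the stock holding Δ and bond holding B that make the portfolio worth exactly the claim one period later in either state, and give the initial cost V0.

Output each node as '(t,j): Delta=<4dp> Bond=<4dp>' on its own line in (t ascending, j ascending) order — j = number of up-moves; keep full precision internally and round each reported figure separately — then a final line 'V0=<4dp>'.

Since d<R<u, set p* = (R−d)/(u−d) = 0.9412; price each node as the discounted p*-expectation of its children.
Terminal payoffs: V(4,0)=21.0600, V(4,1)=141.2400, V(4,2)=152.6800, V(4,3)=34.5500, V(4,4)=119.4200
  t=3,j=0: stock 32.8231 → up 46.6089 (V=141.2400), down 24.2891 (V=21.0600). Price 97.2251; hedge Δ=5.3845, bond B=-79.5102.
  t=3,j=1: stock 62.9850 → up 89.4386 (V=152.6800), down 46.6089 (V=141.2400). Price 110.1500; hedge Δ=0.2671, bond B=93.3265.
  t=3,j=2: stock 120.8630 → up 171.6255 (V=34.5500), down 89.4386 (V=152.6800). Price 30.0716; hedge Δ=-1.4373, bond B=203.7922.
  t=3,j=3: stock 231.9263 → up 329.3354 (V=119.4200), down 171.6255 (V=34.5500). Price 82.9186; hedge Δ=0.5381, bond B=-41.8902.
  t=2,j=0: stock 44.3556 → up 62.9850 (V=110.1500), down 32.8231 (V=97.2251). Price 79.2679; hedge Δ=0.4285, bond B=60.2606.
  t=2,j=1: stock 85.1148 → up 120.8630 (V=30.0716), down 62.9850 (V=110.1500). Price 25.2044; hedge Δ=-1.3836, bond B=142.9668.
  t=2,j=2: stock 163.3284 → up 231.9263 (V=82.9186), down 120.8630 (V=30.0716). Price 57.8333; hedge Δ=0.4758, bond B=-19.8828.
  t=1,j=0: stock 59.9400 → up 85.1148 (V=25.2044), down 44.3556 (V=79.2679). Price 20.5686; hedge Δ=-1.3264, bond B=100.0737.
  t=1,j=1: stock 115.0200 → up 163.3284 (V=57.8333), down 85.1148 (V=25.2044). Price 40.5174; hedge Δ=0.4172, bond B=-7.4663.
  t=0,j=0: stock 81.0000 → up 115.0200 (V=40.5174), down 59.9400 (V=20.5686). Price 28.5101; hedge Δ=0.3622, bond B=-0.8264.
The time-0 hedge costs 28.5101, which is the no-arbitrage price.

(0,0): Delta=0.3622 Bond=-0.8264
(1,0): Delta=-1.3264 Bond=100.0737
(1,1): Delta=0.4172 Bond=-7.4663
(2,0): Delta=0.4285 Bond=60.2606
(2,1): Delta=-1.3836 Bond=142.9668
(2,2): Delta=0.4758 Bond=-19.8828
(3,0): Delta=5.3845 Bond=-79.5102
(3,1): Delta=0.2671 Bond=93.3265
(3,2): Delta=-1.4373 Bond=203.7922
(3,3): Delta=0.5381 Bond=-41.8902
V0=28.5101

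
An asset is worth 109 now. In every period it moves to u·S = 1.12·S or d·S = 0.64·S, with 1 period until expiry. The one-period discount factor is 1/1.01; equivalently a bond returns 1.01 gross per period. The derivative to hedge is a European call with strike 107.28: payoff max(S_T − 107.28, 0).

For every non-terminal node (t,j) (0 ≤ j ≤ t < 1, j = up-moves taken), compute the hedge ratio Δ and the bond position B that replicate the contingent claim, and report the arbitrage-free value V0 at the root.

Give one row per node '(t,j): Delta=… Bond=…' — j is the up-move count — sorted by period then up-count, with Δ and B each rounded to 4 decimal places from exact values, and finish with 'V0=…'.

(0,0): Delta=0.2829 Bond=-19.5380
V0=11.2954

Since d<R<u, set p* = (R−d)/(u−d) = 0.7708; price each node as the discounted p*-expectation of its children.
Terminal payoffs: V(1,0)=0.0000, V(1,1)=14.8000
  t=0,j=0: stock 109.0000 → up 122.0800 (V=14.8000), down 69.7600 (V=0.0000). Price 11.2954; hedge Δ=0.2829, bond B=-19.5380.
Check: Δ(0,0)·S0 + B(0,0) = 11.2954 = V0.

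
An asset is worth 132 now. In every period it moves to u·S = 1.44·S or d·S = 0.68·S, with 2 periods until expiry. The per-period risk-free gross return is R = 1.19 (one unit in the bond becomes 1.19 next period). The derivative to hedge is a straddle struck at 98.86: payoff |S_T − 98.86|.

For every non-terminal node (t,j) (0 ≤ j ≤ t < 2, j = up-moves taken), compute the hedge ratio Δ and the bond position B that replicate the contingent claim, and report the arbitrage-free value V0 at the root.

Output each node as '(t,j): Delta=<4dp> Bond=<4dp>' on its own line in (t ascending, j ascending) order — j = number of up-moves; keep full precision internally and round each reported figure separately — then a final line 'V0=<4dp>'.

Under the risk-neutral measure, an up-move has probability p* = (R−d)/(u−d) = 0.6711 and values discount at R = 1.19.
At expiry t=2: V(2,0)=37.8232, V(2,1)=30.3944, V(2,2)=174.8552
(1,0): S=89.7600. Δ = (V_up−V_dn)/(S_up−S_dn) = (30.3944−37.8232)/(129.2544−61.0368) = -0.1089. V = [p*·30.3944 + (1−p*)·37.8232]/1.19 = 27.5950. B = V − Δ·S = 37.3698.
(1,1): S=190.0800. Δ = (V_up−V_dn)/(S_up−S_dn) = (174.8552−30.3944)/(273.7152−129.2544) = 1.0000. V = [p*·174.8552 + (1−p*)·30.3944]/1.19 = 107.0044. B = V − Δ·S = -83.0756.
(0,0): S=132.0000. Δ = (V_up−V_dn)/(S_up−S_dn) = (107.0044−27.5950)/(190.0800−89.7600) = 0.7916. V = [p*·107.0044 + (1−p*)·27.5950]/1.19 = 67.9688. B = V − Δ·S = -36.5172.
Root portfolio cost Δ·132+B reproduces V0=67.9688.

(0,0): Delta=0.7916 Bond=-36.5172
(1,0): Delta=-0.1089 Bond=37.3698
(1,1): Delta=1.0000 Bond=-83.0756
V0=67.9688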